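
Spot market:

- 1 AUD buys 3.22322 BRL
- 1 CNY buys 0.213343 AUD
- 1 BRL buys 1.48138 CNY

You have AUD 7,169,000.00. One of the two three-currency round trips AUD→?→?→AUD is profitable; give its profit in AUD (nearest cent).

Profitable loop is AUD → BRL → CNY → AUD:
AUD 7,169,000.00 × 3.22322 = BRL 23,107,264.18
BRL 23,107,264.18 × 1.48138 = CNY 34,230,639.01
CNY 34,230,639.01 × 0.213343 = AUD 7,302,867.22
Profit = AUD 7,302,867.22 − AUD 7,169,000.00

Profit: AUD 133,867.22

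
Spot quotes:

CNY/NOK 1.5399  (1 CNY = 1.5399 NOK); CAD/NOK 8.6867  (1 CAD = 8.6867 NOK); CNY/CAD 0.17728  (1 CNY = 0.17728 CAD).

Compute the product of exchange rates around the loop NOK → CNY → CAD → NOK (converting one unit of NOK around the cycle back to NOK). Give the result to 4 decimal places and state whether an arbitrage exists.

Around NOK → CNY → CAD → NOK: 1 ÷ 1.5399 × 0.17728 × 8.6867 = 1.000051
Product ≈ 1 (deviation 0.005%, within rounding noise).

1.0001 (no arbitrage)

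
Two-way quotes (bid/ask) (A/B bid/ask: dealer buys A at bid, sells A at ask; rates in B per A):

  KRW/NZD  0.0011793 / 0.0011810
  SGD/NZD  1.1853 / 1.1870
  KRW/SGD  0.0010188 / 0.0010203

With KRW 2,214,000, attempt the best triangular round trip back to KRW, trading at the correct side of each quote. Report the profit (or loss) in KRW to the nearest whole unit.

Net profit: KRW 49,836

Best loop KRW → SGD → NZD → KRW:
KRW 2,214,000 × 0.0010188 (sell KRW at bid) = SGD 2,255.62
SGD 2,255.62 × 1.1853 (sell SGD at bid) = NZD 2,673.59
NZD 2,673.59 ÷ 0.0011810 (buy KRW at ask) = KRW 2,263,836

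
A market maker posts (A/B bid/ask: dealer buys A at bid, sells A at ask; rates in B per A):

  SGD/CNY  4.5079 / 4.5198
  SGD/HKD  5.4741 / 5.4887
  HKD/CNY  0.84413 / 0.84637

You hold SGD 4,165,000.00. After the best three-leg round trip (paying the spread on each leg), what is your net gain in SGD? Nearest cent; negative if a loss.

Best loop SGD → HKD → CNY → SGD:
SGD 4,165,000.00 × 5.4741 (sell SGD at bid) = HKD 22,799,626.50
HKD 22,799,626.50 × 0.84413 (sell HKD at bid) = CNY 19,245,848.72
CNY 19,245,848.72 ÷ 4.5198 (buy SGD at ask) = SGD 4,258,119.54

Net profit: SGD 93,119.54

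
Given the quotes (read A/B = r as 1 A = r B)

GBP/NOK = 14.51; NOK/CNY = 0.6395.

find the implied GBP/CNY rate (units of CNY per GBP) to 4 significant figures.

GBP/CNY = 9.279

1 GBP × 14.51 = 14.51 NOK
14.51 NOK × 0.6395 = 9.27914 CNY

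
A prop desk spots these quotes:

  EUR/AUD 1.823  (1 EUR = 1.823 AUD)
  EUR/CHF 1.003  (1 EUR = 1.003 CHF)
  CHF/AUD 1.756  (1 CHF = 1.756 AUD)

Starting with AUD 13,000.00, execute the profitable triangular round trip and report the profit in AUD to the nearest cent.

Profit: AUD 455.65

Profitable loop is AUD → CHF → EUR → AUD:
AUD 13,000.00 ÷ 1.756 = CHF 7,403.19
CHF 7,403.19 ÷ 1.003 = EUR 7,381.05
EUR 7,381.05 × 1.823 = AUD 13,455.65
Profit = AUD 13,455.65 − AUD 13,000.00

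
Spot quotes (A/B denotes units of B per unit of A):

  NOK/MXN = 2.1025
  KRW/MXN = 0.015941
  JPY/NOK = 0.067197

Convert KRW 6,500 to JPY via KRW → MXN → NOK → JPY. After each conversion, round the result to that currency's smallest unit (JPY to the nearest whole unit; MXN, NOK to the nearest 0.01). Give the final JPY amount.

KRW 6,500 × 0.015941 = MXN 103.62
MXN 103.62 ÷ 2.1025 = NOK 49.28
NOK 49.28 ÷ 0.067197 = JPY 733

JPY 733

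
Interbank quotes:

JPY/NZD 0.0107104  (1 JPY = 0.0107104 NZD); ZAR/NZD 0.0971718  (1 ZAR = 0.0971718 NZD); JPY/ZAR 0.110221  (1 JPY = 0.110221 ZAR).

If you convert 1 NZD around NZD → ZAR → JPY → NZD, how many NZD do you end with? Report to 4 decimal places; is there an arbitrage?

1.0000 (no arbitrage)

Around NZD → ZAR → JPY → NZD: 1 ÷ 0.0971718 ÷ 0.110221 × 0.0107104 = 1.000003
Product ≈ 1 (deviation 0.000%, within rounding noise).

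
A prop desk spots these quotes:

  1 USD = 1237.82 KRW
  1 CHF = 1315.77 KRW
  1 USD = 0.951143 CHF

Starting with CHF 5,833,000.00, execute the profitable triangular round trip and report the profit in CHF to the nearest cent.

Profit: CHF 64,395.81

Profitable loop is CHF → KRW → USD → CHF:
CHF 5,833,000.00 × 1315.77 = KRW 7,674,886,410
KRW 7,674,886,410 ÷ 1237.82 = USD 6,200,325.10
USD 6,200,325.10 × 0.951143 = CHF 5,897,395.81
Profit = CHF 5,897,395.81 − CHF 5,833,000.00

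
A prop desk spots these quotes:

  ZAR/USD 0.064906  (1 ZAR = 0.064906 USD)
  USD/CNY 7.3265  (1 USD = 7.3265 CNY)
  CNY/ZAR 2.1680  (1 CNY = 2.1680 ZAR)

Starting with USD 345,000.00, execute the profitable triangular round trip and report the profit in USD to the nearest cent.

Profitable loop is USD → CNY → ZAR → USD:
USD 345,000.00 × 7.3265 = CNY 2,527,642.50
CNY 2,527,642.50 × 2.1680 = ZAR 5,479,928.94
ZAR 5,479,928.94 × 0.064906 = USD 355,680.27
Profit = USD 355,680.27 − USD 345,000.00

Profit: USD 10,680.27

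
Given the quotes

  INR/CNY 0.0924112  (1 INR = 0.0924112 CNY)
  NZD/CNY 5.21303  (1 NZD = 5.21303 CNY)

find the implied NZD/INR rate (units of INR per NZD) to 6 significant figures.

1 NZD × 5.21303 = 5.21303 CNY
5.21303 CNY ÷ 0.0924112 = 56.4112 INR

NZD/INR = 56.4112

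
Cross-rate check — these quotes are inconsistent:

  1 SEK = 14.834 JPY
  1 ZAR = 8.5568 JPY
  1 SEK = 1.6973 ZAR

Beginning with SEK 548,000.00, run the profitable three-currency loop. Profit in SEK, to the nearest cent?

Profit: SEK 11,717.44

Profitable loop is SEK → JPY → ZAR → SEK:
SEK 548,000.00 × 14.834 = JPY 8,129,032
JPY 8,129,032 ÷ 8.5568 = ZAR 950,008.41
ZAR 950,008.41 ÷ 1.6973 = SEK 559,717.44
Profit = SEK 559,717.44 − SEK 548,000.00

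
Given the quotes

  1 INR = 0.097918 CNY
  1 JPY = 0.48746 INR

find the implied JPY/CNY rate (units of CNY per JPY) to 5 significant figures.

1 JPY × 0.48746 = 0.48746 INR
0.48746 INR × 0.097918 = 0.0477311 CNY

JPY/CNY = 0.047731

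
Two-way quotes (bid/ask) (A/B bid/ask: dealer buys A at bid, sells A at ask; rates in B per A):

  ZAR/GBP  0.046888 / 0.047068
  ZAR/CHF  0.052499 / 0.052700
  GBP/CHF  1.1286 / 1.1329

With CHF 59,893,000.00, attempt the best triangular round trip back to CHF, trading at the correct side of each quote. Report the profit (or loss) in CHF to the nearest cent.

Best loop CHF → ZAR → GBP → CHF:
CHF 59,893,000.00 ÷ 0.052700 (buy ZAR at ask) = ZAR 1,136,489,563.57
ZAR 1,136,489,563.57 × 0.046888 (sell ZAR at bid) = GBP 53,287,722.66
GBP 53,287,722.66 × 1.1286 (sell GBP at bid) = CHF 60,140,523.79

Net profit: CHF 247,523.79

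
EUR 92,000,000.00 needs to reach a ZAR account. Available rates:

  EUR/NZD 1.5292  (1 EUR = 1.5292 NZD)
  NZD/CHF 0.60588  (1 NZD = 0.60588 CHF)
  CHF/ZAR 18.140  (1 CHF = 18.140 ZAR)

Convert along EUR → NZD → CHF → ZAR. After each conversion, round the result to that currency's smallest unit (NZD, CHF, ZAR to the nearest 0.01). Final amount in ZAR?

EUR 92,000,000.00 × 1.5292 = NZD 140,686,400.00
NZD 140,686,400.00 × 0.60588 = CHF 85,239,076.03
CHF 85,239,076.03 × 18.140 = ZAR 1,546,236,839.18

ZAR 1,546,236,839.18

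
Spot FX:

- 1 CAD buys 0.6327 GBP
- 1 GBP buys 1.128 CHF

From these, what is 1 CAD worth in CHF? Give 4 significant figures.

CAD/CHF = 0.7137

1 CAD × 0.6327 = 0.6327 GBP
0.6327 GBP × 1.128 = 0.713686 CHF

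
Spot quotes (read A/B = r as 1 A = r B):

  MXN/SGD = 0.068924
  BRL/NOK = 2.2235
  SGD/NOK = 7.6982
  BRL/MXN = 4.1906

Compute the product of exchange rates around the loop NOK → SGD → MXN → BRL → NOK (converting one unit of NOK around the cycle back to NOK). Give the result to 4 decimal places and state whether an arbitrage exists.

Around NOK → SGD → MXN → BRL → NOK: 1 ÷ 7.6982 ÷ 0.068924 ÷ 4.1906 × 2.2235 = 1.000003
Product ≈ 1 (deviation 0.000%, within rounding noise).

1.0000 (no arbitrage)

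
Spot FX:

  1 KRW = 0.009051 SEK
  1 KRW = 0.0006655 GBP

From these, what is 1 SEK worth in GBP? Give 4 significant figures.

1 SEK ÷ 0.009051 = 110.485 KRW
110.485 KRW × 0.0006655 = 0.0735278 GBP

SEK/GBP = 0.07353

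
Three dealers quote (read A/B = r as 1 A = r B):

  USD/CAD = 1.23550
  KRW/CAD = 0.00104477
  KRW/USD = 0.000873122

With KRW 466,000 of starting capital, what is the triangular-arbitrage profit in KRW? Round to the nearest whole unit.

Profitable loop is KRW → USD → CAD → KRW:
KRW 466,000 × 0.000873122 = USD 406.87
USD 406.87 × 1.23550 = CAD 502.69
CAD 502.69 ÷ 0.00104477 = KRW 481,153
Profit = KRW 481,153 − KRW 466,000

Profit: KRW 15,153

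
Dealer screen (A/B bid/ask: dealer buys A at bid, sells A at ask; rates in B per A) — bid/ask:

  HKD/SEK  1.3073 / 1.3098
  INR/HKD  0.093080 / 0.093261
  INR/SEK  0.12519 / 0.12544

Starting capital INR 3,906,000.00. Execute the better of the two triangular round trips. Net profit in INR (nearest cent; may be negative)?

Best loop INR → SEK → HKD → INR:
INR 3,906,000.00 × 0.12519 (sell INR at bid) = SEK 488,992.14
SEK 488,992.14 ÷ 1.3098 (buy HKD at ask) = HKD 373,333.44
HKD 373,333.44 ÷ 0.093261 (buy INR at ask) = INR 4,003,103.55

Net profit: INR 97,103.55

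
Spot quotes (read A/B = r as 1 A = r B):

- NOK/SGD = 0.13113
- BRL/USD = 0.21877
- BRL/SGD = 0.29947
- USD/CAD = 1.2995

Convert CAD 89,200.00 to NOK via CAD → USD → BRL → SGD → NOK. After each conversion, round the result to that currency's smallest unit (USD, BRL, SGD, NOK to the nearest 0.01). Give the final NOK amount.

CAD 89,200.00 ÷ 1.2995 = USD 68,641.79
USD 68,641.79 ÷ 0.21877 = BRL 313,762.35
BRL 313,762.35 × 0.29947 = SGD 93,962.41
SGD 93,962.41 ÷ 0.13113 = NOK 716,559.22

NOK 716,559.22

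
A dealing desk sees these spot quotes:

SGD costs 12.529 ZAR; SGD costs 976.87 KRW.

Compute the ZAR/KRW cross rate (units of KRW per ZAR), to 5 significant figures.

ZAR/KRW = 77.969

1 ZAR ÷ 12.529 = 0.0798148 SGD
0.0798148 SGD × 976.87 = 77.9687 KRW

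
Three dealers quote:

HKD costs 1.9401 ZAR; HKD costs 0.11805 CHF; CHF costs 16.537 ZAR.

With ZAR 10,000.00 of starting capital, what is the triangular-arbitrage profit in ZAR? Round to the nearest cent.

Profit: ZAR 62.33

Profitable loop is ZAR → HKD → CHF → ZAR:
ZAR 10,000.00 ÷ 1.9401 = HKD 5,154.37
HKD 5,154.37 × 0.11805 = CHF 608.47
CHF 608.47 × 16.537 = ZAR 10,062.33
Profit = ZAR 10,062.33 − ZAR 10,000.00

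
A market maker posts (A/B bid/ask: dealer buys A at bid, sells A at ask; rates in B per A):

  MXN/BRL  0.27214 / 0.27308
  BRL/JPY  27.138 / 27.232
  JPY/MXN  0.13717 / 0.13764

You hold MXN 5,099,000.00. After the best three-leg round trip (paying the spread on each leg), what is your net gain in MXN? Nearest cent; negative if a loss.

Net profit: MXN 66,523.83

Best loop MXN → BRL → JPY → MXN:
MXN 5,099,000.00 × 0.27214 (sell MXN at bid) = BRL 1,387,641.86
BRL 1,387,641.86 × 27.138 (sell BRL at bid) = JPY 37,657,825
JPY 37,657,825 × 0.13717 (sell JPY at bid) = MXN 5,165,523.83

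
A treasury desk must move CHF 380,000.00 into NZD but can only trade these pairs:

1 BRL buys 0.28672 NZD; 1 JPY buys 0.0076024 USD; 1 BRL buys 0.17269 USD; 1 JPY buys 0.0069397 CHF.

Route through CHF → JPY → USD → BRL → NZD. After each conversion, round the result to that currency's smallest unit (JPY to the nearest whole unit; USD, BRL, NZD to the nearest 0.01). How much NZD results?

CHF 380,000.00 ÷ 0.0069397 = JPY 54,757,410
JPY 54,757,410 × 0.0076024 = USD 416,287.73
USD 416,287.73 ÷ 0.17269 = BRL 2,410,607.04
BRL 2,410,607.04 × 0.28672 = NZD 691,169.25

NZD 691,169.25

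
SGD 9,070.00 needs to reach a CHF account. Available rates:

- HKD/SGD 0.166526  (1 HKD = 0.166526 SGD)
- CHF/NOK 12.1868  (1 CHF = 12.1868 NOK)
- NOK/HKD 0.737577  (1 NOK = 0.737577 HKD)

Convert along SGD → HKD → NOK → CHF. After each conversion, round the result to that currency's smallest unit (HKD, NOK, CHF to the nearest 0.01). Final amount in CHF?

CHF 6,059.38

SGD 9,070.00 ÷ 0.166526 = HKD 54,465.97
HKD 54,465.97 ÷ 0.737577 = NOK 73,844.45
NOK 73,844.45 ÷ 12.1868 = CHF 6,059.38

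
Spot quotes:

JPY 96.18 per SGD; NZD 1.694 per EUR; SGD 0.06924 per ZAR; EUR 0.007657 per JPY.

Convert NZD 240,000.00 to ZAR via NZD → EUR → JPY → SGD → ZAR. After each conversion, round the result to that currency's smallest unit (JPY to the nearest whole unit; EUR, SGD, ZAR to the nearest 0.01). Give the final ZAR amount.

ZAR 2,778,416.52

NZD 240,000.00 ÷ 1.694 = EUR 141,676.51
EUR 141,676.51 ÷ 0.007657 = JPY 18,502,874
JPY 18,502,874 ÷ 96.18 = SGD 192,377.56
SGD 192,377.56 ÷ 0.06924 = ZAR 2,778,416.52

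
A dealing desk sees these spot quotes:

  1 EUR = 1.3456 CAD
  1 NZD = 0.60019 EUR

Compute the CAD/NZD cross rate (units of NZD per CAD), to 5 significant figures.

CAD/NZD = 1.2382

1 CAD ÷ 1.3456 = 0.743163 EUR
0.743163 EUR ÷ 0.60019 = 1.23821 NZD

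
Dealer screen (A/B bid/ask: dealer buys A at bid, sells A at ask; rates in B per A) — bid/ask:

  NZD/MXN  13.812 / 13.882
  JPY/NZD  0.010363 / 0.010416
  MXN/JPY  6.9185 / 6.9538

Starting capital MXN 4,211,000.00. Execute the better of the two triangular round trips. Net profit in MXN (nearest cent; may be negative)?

Net result: MXN -22,967.58 (no profitable arbitrage after spreads)

Best loop MXN → NZD → JPY → MXN:
MXN 4,211,000.00 ÷ 13.882 (buy NZD at ask) = NZD 303,342.46
NZD 303,342.46 ÷ 0.010416 (buy JPY at ask) = JPY 29,122,740
JPY 29,122,740 ÷ 6.9538 (buy MXN at ask) = MXN 4,188,032.42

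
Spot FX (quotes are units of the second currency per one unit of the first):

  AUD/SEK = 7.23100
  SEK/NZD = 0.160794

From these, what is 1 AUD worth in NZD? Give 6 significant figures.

AUD/NZD = 1.16270

1 AUD × 7.23100 = 7.231 SEK
7.231 SEK × 0.160794 = 1.1627 NZD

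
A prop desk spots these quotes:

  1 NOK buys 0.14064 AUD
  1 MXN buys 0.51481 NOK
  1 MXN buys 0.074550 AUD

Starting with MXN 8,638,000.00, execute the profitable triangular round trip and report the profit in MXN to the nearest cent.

Profit: MXN 256,161.59

Profitable loop is MXN → AUD → NOK → MXN:
MXN 8,638,000.00 × 0.074550 = AUD 643,962.90
AUD 643,962.90 ÷ 0.14064 = NOK 4,578,803.33
NOK 4,578,803.33 ÷ 0.51481 = MXN 8,894,161.59
Profit = MXN 8,894,161.59 − MXN 8,638,000.00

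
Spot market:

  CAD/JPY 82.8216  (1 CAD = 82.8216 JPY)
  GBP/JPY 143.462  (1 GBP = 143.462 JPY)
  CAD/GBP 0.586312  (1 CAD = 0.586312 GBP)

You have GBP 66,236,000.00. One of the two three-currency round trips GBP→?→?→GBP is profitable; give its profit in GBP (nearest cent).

Profitable loop is GBP → JPY → CAD → GBP:
GBP 66,236,000.00 × 143.462 = JPY 9,502,349,032
JPY 9,502,349,032 ÷ 82.8216 = CAD 114,732,739.19
CAD 114,732,739.19 × 0.586312 = GBP 67,269,181.78
Profit = GBP 67,269,181.78 − GBP 66,236,000.00

Profit: GBP 1,033,181.78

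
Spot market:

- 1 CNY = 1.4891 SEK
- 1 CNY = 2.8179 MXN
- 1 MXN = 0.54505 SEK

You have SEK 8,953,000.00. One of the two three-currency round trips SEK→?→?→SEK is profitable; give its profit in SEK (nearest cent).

Profit: SEK 281,356.61

Profitable loop is SEK → CNY → MXN → SEK:
SEK 8,953,000.00 ÷ 1.4891 = CNY 6,012,356.46
CNY 6,012,356.46 × 2.8179 = MXN 16,942,219.26
MXN 16,942,219.26 × 0.54505 = SEK 9,234,356.61
Profit = SEK 9,234,356.61 − SEK 8,953,000.00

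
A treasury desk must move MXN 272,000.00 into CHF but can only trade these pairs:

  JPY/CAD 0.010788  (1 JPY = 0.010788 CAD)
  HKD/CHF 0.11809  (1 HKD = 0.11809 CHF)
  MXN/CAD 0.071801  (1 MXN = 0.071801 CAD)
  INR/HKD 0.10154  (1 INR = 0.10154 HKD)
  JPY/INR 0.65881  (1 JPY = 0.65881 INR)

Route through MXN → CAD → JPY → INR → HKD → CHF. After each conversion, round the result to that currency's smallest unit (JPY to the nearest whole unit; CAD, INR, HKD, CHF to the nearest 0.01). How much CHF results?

CHF 14,301.08

MXN 272,000.00 × 0.071801 = CAD 19,529.87
CAD 19,529.87 ÷ 0.010788 = JPY 1,810,333
JPY 1,810,333 × 0.65881 = INR 1,192,665.48
INR 1,192,665.48 × 0.10154 = HKD 121,103.25
HKD 121,103.25 × 0.11809 = CHF 14,301.08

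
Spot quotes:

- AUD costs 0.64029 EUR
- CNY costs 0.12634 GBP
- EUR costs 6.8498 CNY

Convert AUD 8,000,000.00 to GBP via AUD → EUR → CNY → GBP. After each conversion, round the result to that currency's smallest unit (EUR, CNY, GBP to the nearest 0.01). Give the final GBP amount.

GBP 4,432,874.85

AUD 8,000,000.00 × 0.64029 = EUR 5,122,320.00
EUR 5,122,320.00 × 6.8498 = CNY 35,086,867.54
CNY 35,086,867.54 × 0.12634 = GBP 4,432,874.85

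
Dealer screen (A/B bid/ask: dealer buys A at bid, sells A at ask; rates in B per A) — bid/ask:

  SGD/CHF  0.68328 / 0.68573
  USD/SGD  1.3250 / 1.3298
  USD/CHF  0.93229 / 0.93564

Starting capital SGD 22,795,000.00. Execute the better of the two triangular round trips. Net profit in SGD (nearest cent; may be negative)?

Net profit: SGD 510,109.29

Best loop SGD → USD → CHF → SGD:
SGD 22,795,000.00 ÷ 1.3298 (buy USD at ask) = USD 17,141,675.44
USD 17,141,675.44 × 0.93229 (sell USD at bid) = CHF 15,981,012.60
CHF 15,981,012.60 ÷ 0.68573 (buy SGD at ask) = SGD 23,305,109.29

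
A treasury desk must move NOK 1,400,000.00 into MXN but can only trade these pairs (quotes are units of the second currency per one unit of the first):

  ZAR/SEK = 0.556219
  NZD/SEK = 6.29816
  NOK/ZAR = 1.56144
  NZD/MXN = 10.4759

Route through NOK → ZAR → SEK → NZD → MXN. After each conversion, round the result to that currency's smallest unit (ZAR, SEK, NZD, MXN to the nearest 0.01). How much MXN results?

MXN 2,022,445.41

NOK 1,400,000.00 × 1.56144 = ZAR 2,186,016.00
ZAR 2,186,016.00 × 0.556219 = SEK 1,215,903.63
SEK 1,215,903.63 ÷ 6.29816 = NZD 193,056.96
NZD 193,056.96 × 10.4759 = MXN 2,022,445.41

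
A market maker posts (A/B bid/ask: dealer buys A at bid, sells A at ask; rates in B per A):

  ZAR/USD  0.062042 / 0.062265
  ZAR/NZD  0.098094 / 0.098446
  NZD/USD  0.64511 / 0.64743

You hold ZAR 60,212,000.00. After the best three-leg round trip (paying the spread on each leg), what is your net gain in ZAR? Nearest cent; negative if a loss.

Best loop ZAR → NZD → USD → ZAR:
ZAR 60,212,000.00 × 0.098094 (sell ZAR at bid) = NZD 5,906,435.93
NZD 5,906,435.93 × 0.64511 (sell NZD at bid) = USD 3,810,300.88
USD 3,810,300.88 ÷ 0.062265 (buy ZAR at ask) = ZAR 61,194,906.95

Net profit: ZAR 982,906.95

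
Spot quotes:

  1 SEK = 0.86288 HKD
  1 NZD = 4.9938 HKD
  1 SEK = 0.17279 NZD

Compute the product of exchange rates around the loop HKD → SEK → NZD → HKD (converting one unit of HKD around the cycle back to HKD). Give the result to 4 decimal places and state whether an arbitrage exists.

Around HKD → SEK → NZD → HKD: 1 ÷ 0.86288 × 0.17279 × 4.9938 = 0.999998
Product ≈ 1 (deviation 0.000%, within rounding noise).

1.0000 (no arbitrage)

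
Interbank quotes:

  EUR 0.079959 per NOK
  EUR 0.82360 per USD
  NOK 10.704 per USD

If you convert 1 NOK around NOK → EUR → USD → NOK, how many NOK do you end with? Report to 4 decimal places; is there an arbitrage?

Around NOK → EUR → USD → NOK: 1 × 0.079959 ÷ 0.82360 × 10.704 = 1.039195
Product > 1; profitable direction is NOK → EUR → USD → NOK.

1.0392 (arbitrage exists)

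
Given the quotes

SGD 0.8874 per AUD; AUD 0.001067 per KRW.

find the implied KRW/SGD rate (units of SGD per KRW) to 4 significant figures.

KRW/SGD = 0.0009469

1 KRW × 0.001067 = 0.001067 AUD
0.001067 AUD × 0.8874 = 0.000946856 SGD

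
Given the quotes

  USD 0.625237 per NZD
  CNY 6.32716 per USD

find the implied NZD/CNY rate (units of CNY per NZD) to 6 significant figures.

1 NZD × 0.625237 = 0.625237 USD
0.625237 USD × 6.32716 = 3.95597 CNY

NZD/CNY = 3.95597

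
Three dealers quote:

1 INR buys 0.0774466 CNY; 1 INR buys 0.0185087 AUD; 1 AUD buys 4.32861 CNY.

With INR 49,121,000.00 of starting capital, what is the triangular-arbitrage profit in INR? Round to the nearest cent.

Profitable loop is INR → AUD → CNY → INR:
INR 49,121,000.00 × 0.0185087 = AUD 909,165.85
AUD 909,165.85 × 4.32861 = CNY 3,935,424.40
CNY 3,935,424.40 ÷ 0.0774466 = INR 50,814,682.65
Profit = INR 50,814,682.65 − INR 49,121,000.00

Profit: INR 1,693,682.65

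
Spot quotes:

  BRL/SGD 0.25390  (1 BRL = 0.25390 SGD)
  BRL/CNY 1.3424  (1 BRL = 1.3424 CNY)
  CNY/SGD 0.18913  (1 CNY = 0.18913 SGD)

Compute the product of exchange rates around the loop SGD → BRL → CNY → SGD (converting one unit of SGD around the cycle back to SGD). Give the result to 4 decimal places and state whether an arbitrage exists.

Around SGD → BRL → CNY → SGD: 1 ÷ 0.25390 × 1.3424 × 0.18913 = 0.999953
Product ≈ 1 (deviation 0.005%, within rounding noise).

1.0000 (no arbitrage)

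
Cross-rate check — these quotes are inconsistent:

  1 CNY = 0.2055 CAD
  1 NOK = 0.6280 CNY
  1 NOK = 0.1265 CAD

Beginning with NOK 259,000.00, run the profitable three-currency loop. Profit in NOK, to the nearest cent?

Profitable loop is NOK → CNY → CAD → NOK:
NOK 259,000.00 × 0.6280 = CNY 162,652.00
CNY 162,652.00 × 0.2055 = CAD 33,424.99
CAD 33,424.99 ÷ 0.1265 = NOK 264,229.14
Profit = NOK 264,229.14 − NOK 259,000.00

Profit: NOK 5,229.14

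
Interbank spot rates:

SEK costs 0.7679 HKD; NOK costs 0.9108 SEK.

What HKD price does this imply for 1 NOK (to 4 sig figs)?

NOK/HKD = 0.6994

1 NOK × 0.9108 = 0.9108 SEK
0.9108 SEK × 0.7679 = 0.699403 HKD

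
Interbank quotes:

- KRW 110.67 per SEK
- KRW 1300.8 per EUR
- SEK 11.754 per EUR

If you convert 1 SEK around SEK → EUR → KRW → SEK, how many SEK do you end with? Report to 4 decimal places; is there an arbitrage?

Around SEK → EUR → KRW → SEK: 1 ÷ 11.754 × 1300.8 ÷ 110.67 = 0.999988
Product ≈ 1 (deviation 0.001%, within rounding noise).

1.0000 (no arbitrage)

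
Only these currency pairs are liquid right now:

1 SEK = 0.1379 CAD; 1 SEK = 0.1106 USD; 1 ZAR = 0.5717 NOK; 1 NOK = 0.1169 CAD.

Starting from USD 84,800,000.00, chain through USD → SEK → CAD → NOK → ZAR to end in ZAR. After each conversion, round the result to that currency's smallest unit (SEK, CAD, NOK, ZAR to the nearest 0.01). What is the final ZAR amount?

USD 84,800,000.00 ÷ 0.1106 = SEK 766,726,943.94
SEK 766,726,943.94 × 0.1379 = CAD 105,731,645.57
CAD 105,731,645.57 ÷ 0.1169 = NOK 904,462,323.10
NOK 904,462,323.10 ÷ 0.5717 = ZAR 1,582,057,588.07

ZAR 1,582,057,588.07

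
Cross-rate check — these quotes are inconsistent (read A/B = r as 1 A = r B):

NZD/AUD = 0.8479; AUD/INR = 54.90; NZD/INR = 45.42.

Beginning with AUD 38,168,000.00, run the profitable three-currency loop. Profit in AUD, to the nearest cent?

Profit: AUD 949,334.46

Profitable loop is AUD → INR → NZD → AUD:
AUD 38,168,000.00 × 54.90 = INR 2,095,423,200.00
INR 2,095,423,200.00 ÷ 45.42 = NZD 46,134,372.52
NZD 46,134,372.52 × 0.8479 = AUD 39,117,334.46
Profit = AUD 39,117,334.46 − AUD 38,168,000.00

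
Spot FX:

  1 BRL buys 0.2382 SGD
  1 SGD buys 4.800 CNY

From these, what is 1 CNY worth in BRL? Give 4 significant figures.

CNY/BRL = 0.8746

1 CNY ÷ 4.800 = 0.208333 SGD
0.208333 SGD ÷ 0.2382 = 0.874615 BRL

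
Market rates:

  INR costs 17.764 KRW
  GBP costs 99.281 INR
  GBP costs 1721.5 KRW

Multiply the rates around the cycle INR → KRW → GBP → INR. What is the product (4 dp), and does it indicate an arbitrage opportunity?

Around INR → KRW → GBP → INR: 1 × 17.764 ÷ 1721.5 × 99.281 = 1.024471
Product > 1; profitable direction is INR → KRW → GBP → INR.

1.0245 (arbitrage exists)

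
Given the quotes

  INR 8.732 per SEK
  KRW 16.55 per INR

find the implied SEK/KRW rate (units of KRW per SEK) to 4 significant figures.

1 SEK × 8.732 = 8.732 INR
8.732 INR × 16.55 = 144.515 KRW

SEK/KRW = 144.5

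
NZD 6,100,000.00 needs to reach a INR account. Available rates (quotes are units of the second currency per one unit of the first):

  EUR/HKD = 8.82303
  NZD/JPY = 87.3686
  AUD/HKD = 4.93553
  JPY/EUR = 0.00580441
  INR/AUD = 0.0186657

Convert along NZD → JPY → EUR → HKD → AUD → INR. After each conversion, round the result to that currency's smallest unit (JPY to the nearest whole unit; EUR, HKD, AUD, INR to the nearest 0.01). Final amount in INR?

INR 296,266,789.89

NZD 6,100,000.00 × 87.3686 = JPY 532,948,460
JPY 532,948,460 × 0.00580441 = EUR 3,093,451.37
EUR 3,093,451.37 × 8.82303 = HKD 27,293,614.24
HKD 27,293,614.24 ÷ 4.93553 = AUD 5,530,027.02
AUD 5,530,027.02 ÷ 0.0186657 = INR 296,266,789.89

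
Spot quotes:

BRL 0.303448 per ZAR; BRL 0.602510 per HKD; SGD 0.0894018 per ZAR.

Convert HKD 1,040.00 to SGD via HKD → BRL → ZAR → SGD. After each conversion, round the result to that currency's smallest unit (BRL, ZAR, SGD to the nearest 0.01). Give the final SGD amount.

SGD 184.61

HKD 1,040.00 × 0.602510 = BRL 626.61
BRL 626.61 ÷ 0.303448 = ZAR 2,064.97
ZAR 2,064.97 × 0.0894018 = SGD 184.61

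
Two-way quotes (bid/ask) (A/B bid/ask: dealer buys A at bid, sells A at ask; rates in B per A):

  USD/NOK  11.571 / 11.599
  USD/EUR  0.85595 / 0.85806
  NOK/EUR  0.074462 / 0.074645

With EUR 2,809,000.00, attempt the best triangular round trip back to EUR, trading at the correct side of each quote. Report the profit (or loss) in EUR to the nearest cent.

Best loop EUR → USD → NOK → EUR:
EUR 2,809,000.00 ÷ 0.85806 (buy USD at ask) = USD 3,273,663.85
USD 3,273,663.85 × 11.571 (sell USD at bid) = NOK 37,879,564.37
NOK 37,879,564.37 × 0.074462 (sell NOK at bid) = EUR 2,820,588.12

Net profit: EUR 11,588.12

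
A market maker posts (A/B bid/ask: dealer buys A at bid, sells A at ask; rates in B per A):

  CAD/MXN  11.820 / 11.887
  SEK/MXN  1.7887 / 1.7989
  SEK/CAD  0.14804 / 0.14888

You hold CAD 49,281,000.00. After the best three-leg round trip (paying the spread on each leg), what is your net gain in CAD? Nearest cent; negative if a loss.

Net profit: CAD 528,065.76

Best loop CAD → SEK → MXN → CAD:
CAD 49,281,000.00 ÷ 0.14888 (buy SEK at ask) = SEK 331,011,552.93
SEK 331,011,552.93 × 1.7887 (sell SEK at bid) = MXN 592,080,364.72
MXN 592,080,364.72 ÷ 11.887 (buy CAD at ask) = CAD 49,809,065.76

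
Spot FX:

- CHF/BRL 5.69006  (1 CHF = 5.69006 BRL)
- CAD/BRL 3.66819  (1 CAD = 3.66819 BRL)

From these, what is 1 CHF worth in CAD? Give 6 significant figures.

CHF/CAD = 1.55119

1 CHF × 5.69006 = 5.69006 BRL
5.69006 BRL ÷ 3.66819 = 1.55119 CAD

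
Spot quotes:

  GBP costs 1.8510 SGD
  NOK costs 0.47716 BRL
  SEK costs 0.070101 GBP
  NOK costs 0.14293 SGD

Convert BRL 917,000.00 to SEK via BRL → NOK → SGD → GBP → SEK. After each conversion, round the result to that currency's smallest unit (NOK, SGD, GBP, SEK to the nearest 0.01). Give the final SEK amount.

SEK 2,116,888.92

BRL 917,000.00 ÷ 0.47716 = NOK 1,921,787.24
NOK 1,921,787.24 × 0.14293 = SGD 274,681.05
SGD 274,681.05 ÷ 1.8510 = GBP 148,396.03
GBP 148,396.03 ÷ 0.070101 = SEK 2,116,888.92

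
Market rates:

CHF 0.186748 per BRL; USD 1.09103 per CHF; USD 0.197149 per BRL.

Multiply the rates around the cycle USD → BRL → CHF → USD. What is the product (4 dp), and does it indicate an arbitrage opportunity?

Around USD → BRL → CHF → USD: 1 ÷ 0.197149 × 0.186748 × 1.09103 = 1.033470
Product > 1; profitable direction is USD → BRL → CHF → USD.

1.0335 (arbitrage exists)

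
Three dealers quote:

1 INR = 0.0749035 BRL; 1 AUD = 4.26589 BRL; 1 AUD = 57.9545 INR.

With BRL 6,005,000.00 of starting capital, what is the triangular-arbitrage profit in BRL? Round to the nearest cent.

Profitable loop is BRL → AUD → INR → BRL:
BRL 6,005,000.00 ÷ 4.26589 = AUD 1,407,678.12
AUD 1,407,678.12 × 57.9545 = INR 81,581,281.40
INR 81,581,281.40 × 0.0749035 = BRL 6,110,723.51
Profit = BRL 6,110,723.51 − BRL 6,005,000.00

Profit: BRL 105,723.51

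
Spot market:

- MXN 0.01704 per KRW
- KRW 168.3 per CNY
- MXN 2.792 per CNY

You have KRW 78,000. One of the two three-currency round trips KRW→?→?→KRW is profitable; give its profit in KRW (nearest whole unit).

Profit: KRW 2,119

Profitable loop is KRW → MXN → CNY → KRW:
KRW 78,000 × 0.01704 = MXN 1,329.12
MXN 1,329.12 ÷ 2.792 = CNY 476.05
CNY 476.05 × 168.3 = KRW 80,119
Profit = KRW 80,119 − KRW 78,000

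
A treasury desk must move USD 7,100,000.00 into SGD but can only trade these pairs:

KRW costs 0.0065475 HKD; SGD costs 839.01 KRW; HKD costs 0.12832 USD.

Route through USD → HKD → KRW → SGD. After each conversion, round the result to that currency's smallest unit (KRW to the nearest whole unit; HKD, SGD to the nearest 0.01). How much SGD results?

USD 7,100,000.00 ÷ 0.12832 = HKD 55,330,423.94
HKD 55,330,423.94 ÷ 0.0065475 = KRW 8,450,618,395
KRW 8,450,618,395 ÷ 839.01 = SGD 10,072,130.72

SGD 10,072,130.72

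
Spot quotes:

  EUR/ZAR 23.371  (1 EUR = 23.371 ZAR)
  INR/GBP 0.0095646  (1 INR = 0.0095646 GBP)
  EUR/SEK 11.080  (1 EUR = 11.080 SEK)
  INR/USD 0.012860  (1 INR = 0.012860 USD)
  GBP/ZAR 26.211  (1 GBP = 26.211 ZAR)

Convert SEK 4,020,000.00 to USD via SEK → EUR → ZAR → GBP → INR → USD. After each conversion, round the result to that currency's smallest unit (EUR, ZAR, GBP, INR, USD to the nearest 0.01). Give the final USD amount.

USD 434,964.83

SEK 4,020,000.00 ÷ 11.080 = EUR 362,815.88
EUR 362,815.88 × 23.371 = ZAR 8,479,369.93
ZAR 8,479,369.93 ÷ 26.211 = GBP 323,504.25
GBP 323,504.25 ÷ 0.0095646 = INR 33,823,081.99
INR 33,823,081.99 × 0.012860 = USD 434,964.83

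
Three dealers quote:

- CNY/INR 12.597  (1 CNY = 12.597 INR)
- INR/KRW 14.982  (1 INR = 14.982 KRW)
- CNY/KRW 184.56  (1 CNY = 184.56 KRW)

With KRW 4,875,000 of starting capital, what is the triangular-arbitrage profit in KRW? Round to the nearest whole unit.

Profitable loop is KRW → CNY → INR → KRW:
KRW 4,875,000 ÷ 184.56 = CNY 26,414.17
CNY 26,414.17 × 12.597 = INR 332,739.35
INR 332,739.35 × 14.982 = KRW 4,985,101
Profit = KRW 4,985,101 − KRW 4,875,000

Profit: KRW 110,101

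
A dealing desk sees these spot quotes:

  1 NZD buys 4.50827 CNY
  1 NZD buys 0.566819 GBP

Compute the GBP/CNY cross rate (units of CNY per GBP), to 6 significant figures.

1 GBP ÷ 0.566819 = 1.76423 NZD
1.76423 NZD × 4.50827 = 7.95363 CNY

GBP/CNY = 7.95363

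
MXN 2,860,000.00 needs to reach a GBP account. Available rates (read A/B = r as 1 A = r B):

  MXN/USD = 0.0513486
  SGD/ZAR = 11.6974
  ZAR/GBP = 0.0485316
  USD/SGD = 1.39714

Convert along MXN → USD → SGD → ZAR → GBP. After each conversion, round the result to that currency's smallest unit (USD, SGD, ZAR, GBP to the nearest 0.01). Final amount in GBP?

MXN 2,860,000.00 × 0.0513486 = USD 146,857.00
USD 146,857.00 × 1.39714 = SGD 205,179.79
SGD 205,179.79 × 11.6974 = ZAR 2,400,070.08
ZAR 2,400,070.08 × 0.0485316 = GBP 116,479.24

GBP 116,479.24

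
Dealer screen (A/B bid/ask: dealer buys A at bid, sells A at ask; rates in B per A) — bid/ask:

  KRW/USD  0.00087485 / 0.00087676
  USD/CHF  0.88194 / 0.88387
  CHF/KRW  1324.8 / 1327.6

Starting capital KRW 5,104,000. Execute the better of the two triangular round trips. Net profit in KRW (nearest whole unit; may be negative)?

Best loop KRW → USD → CHF → KRW:
KRW 5,104,000 × 0.00087485 (sell KRW at bid) = USD 4,465.23
USD 4,465.23 × 0.88194 (sell USD at bid) = CHF 3,938.07
CHF 3,938.07 × 1324.8 (sell CHF at bid) = KRW 5,217,154

Net profit: KRW 113,154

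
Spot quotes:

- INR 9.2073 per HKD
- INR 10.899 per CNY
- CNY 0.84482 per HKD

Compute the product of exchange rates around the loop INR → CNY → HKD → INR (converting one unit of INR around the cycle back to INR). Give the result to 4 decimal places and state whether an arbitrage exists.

1.0000 (no arbitrage)

Around INR → CNY → HKD → INR: 1 ÷ 10.899 ÷ 0.84482 × 9.2073 = 0.999957
Product ≈ 1 (deviation 0.004%, within rounding noise).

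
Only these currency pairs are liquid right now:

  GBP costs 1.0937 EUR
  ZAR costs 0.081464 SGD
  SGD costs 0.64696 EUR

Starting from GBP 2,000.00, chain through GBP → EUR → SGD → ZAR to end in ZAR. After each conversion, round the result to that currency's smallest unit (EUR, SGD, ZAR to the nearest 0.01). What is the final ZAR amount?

ZAR 41,503.49

GBP 2,000.00 × 1.0937 = EUR 2,187.40
EUR 2,187.40 ÷ 0.64696 = SGD 3,381.04
SGD 3,381.04 ÷ 0.081464 = ZAR 41,503.49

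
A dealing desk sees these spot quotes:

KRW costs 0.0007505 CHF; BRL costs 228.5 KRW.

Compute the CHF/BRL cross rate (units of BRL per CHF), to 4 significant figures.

1 CHF ÷ 0.0007505 = 1332.45 KRW
1332.45 KRW ÷ 228.5 = 5.83127 BRL

CHF/BRL = 5.831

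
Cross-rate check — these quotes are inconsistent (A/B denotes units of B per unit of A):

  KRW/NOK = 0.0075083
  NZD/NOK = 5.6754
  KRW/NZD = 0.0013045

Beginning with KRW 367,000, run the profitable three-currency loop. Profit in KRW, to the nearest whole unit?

Profit: KRW 5,192

Profitable loop is KRW → NOK → NZD → KRW:
KRW 367,000 × 0.0075083 = NOK 2,755.55
NOK 2,755.55 ÷ 5.6754 = NZD 485.52
NZD 485.52 ÷ 0.0013045 = KRW 372,192
Profit = KRW 372,192 − KRW 367,000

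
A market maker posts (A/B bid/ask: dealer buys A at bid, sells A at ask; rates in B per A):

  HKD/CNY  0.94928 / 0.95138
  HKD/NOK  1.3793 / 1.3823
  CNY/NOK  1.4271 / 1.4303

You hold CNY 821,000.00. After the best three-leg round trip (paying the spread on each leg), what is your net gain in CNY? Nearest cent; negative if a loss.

Net profit: CNY 11,186.64

Best loop CNY → HKD → NOK → CNY:
CNY 821,000.00 ÷ 0.95138 (buy HKD at ask) = HKD 862,956.97
HKD 862,956.97 × 1.3793 (sell HKD at bid) = NOK 1,190,276.55
NOK 1,190,276.55 ÷ 1.4303 (buy CNY at ask) = CNY 832,186.64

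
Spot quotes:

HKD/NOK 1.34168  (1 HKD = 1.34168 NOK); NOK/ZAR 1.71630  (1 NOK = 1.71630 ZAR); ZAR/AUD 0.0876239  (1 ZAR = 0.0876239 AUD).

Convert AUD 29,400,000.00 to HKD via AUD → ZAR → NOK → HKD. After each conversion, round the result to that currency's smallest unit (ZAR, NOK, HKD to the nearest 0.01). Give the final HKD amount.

AUD 29,400,000.00 ÷ 0.0876239 = ZAR 335,524,896.75
ZAR 335,524,896.75 ÷ 1.71630 = NOK 195,493,151.98
NOK 195,493,151.98 ÷ 1.34168 = HKD 145,707,733.57

HKD 145,707,733.57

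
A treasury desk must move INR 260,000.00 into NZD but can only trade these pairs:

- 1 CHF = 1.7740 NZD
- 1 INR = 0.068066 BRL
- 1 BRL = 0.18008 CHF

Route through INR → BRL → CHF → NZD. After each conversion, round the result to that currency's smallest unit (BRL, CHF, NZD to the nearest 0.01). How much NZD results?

NZD 5,653.56

INR 260,000.00 × 0.068066 = BRL 17,697.16
BRL 17,697.16 × 0.18008 = CHF 3,186.90
CHF 3,186.90 × 1.7740 = NZD 5,653.56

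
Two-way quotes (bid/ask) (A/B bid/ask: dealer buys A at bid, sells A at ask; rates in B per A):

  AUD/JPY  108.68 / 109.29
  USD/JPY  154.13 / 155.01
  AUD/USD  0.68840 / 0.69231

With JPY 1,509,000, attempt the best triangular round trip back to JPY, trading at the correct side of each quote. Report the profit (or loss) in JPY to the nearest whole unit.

Best loop JPY → USD → AUD → JPY:
JPY 1,509,000 ÷ 155.01 (buy USD at ask) = USD 9,734.86
USD 9,734.86 ÷ 0.69231 (buy AUD at ask) = AUD 14,061.41
AUD 14,061.41 × 108.68 (sell AUD at bid) = JPY 1,528,194

Net profit: JPY 19,194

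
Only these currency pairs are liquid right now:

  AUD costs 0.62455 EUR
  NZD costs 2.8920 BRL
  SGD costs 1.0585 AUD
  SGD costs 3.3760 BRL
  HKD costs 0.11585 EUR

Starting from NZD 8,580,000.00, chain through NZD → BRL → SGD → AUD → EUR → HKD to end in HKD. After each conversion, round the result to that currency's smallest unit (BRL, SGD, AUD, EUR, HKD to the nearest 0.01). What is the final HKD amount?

HKD 41,941,617.52

NZD 8,580,000.00 × 2.8920 = BRL 24,813,360.00
BRL 24,813,360.00 ÷ 3.3760 = SGD 7,349,928.91
SGD 7,349,928.91 × 1.0585 = AUD 7,779,899.75
AUD 7,779,899.75 × 0.62455 = EUR 4,858,936.39
EUR 4,858,936.39 ÷ 0.11585 = HKD 41,941,617.52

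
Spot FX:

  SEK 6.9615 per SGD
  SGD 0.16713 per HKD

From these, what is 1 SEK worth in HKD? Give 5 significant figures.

SEK/HKD = 0.85949

1 SEK ÷ 6.9615 = 0.143647 SGD
0.143647 SGD ÷ 0.16713 = 0.859494 HKD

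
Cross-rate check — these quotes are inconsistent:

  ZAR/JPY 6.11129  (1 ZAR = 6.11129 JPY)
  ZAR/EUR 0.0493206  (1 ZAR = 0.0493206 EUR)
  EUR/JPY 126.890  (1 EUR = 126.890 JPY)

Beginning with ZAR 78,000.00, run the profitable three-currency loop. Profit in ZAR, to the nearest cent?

Profitable loop is ZAR → EUR → JPY → ZAR:
ZAR 78,000.00 × 0.0493206 = EUR 3,847.01
EUR 3,847.01 × 126.890 = JPY 488,147
JPY 488,147 ÷ 6.11129 = ZAR 79,876.21
Profit = ZAR 79,876.21 − ZAR 78,000.00

Profit: ZAR 1,876.21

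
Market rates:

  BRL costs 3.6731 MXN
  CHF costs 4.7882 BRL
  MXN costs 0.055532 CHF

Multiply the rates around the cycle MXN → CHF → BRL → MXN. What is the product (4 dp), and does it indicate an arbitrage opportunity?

Around MXN → CHF → BRL → MXN: 1 × 0.055532 × 4.7882 × 3.6731 = 0.976671
Product < 1; profitable direction is MXN → BRL → CHF → MXN.

0.9767 (arbitrage exists)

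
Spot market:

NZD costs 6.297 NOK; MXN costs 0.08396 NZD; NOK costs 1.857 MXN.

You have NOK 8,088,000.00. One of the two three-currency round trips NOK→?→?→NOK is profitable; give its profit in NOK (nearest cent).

Profit: NOK 150,025.19

Profitable loop is NOK → NZD → MXN → NOK:
NOK 8,088,000.00 ÷ 6.297 = NZD 1,284,421.15
NZD 1,284,421.15 ÷ 0.08396 = MXN 15,298,012.78
MXN 15,298,012.78 ÷ 1.857 = NOK 8,238,025.19
Profit = NOK 8,238,025.19 − NOK 8,088,000.00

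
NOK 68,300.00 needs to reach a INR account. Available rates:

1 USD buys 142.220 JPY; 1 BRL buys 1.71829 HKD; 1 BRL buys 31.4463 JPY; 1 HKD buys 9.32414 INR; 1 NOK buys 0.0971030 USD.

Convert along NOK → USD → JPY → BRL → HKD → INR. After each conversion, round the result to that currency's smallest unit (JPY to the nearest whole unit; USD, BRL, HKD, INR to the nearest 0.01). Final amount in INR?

NOK 68,300.00 × 0.0971030 = USD 6,632.13
USD 6,632.13 × 142.220 = JPY 943,222
JPY 943,222 ÷ 31.4463 = BRL 29,994.69
BRL 29,994.69 × 1.71829 = HKD 51,539.58
HKD 51,539.58 × 9.32414 = INR 480,562.26

INR 480,562.26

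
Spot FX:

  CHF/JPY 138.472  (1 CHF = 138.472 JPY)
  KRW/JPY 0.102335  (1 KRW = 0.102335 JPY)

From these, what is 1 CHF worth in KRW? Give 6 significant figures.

CHF/KRW = 1353.12

1 CHF × 138.472 = 138.472 JPY
138.472 JPY ÷ 0.102335 = 1353.12 KRW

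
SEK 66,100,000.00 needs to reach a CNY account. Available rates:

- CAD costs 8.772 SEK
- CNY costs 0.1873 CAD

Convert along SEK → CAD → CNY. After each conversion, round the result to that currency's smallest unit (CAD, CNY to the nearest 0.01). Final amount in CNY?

CNY 40,231,391.99

SEK 66,100,000.00 ÷ 8.772 = CAD 7,535,339.72
CAD 7,535,339.72 ÷ 0.1873 = CNY 40,231,391.99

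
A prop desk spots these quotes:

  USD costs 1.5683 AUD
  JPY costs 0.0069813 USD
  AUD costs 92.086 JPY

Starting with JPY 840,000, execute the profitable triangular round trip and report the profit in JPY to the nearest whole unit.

Profitable loop is JPY → USD → AUD → JPY:
JPY 840,000 × 0.0069813 = USD 5,864.29
USD 5,864.29 × 1.5683 = AUD 9,196.97
AUD 9,196.97 × 92.086 = JPY 846,912
Profit = JPY 846,912 − JPY 840,000

Profit: JPY 6,912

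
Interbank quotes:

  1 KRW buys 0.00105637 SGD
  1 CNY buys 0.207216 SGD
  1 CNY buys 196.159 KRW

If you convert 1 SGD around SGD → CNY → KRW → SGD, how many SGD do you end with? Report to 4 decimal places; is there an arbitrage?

Around SGD → CNY → KRW → SGD: 1 ÷ 0.207216 × 196.159 × 0.00105637 = 1.000002
Product ≈ 1 (deviation 0.000%, within rounding noise).

1.0000 (no arbitrage)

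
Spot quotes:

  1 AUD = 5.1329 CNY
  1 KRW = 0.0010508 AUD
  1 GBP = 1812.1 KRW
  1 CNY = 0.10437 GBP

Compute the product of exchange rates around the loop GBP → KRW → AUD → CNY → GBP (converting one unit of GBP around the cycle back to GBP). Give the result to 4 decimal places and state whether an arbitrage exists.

1.0201 (arbitrage exists)

Around GBP → KRW → AUD → CNY → GBP: 1 × 1812.1 × 0.0010508 × 5.1329 × 0.10437 = 1.020095
Product > 1; profitable direction is GBP → KRW → AUD → CNY → GBP.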